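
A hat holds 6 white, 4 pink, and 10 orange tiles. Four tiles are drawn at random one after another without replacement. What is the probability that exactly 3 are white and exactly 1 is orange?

Unordered draws without replacement: count favorable combinations over C(20,4).
Favorable = C(6,3) · C(4,0) · C(10,1) = 200; total = C(20,4) = 4845.
P = 200/4845 = 40/969 ≈ 0.0413.

40/969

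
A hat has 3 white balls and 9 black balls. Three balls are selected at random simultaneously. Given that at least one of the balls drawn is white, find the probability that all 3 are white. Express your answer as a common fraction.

P(all 3 white) = C(3,3)/C(12,3) = 1/220; P(at least one white) = 1 − C(9,3)/C(12,3) = 34/55.
Since 'all 3 white' ⊆ 'at least one white', P(all 3 | at least one) = 1/220 / 34/55 = 1/136 ≈ 0.0074.

1/136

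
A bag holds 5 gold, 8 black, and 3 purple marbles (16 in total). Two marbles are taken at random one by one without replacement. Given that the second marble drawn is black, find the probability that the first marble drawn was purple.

1/5

P(first=purple and the second marble drawn is black) = (3/16)·(8/15) = 1/10.
P(the second marble drawn is black) = Σ over first color = 1/6 + 7/30 + 1/10 = 1/2.
By Bayes, P(first=purple | the second marble drawn is black) = 1/10 / 1/2 = 1/5 ≈ 0.2000.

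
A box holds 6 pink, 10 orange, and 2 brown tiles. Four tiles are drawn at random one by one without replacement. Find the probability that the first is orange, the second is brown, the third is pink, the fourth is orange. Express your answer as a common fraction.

1/68

Multiply the conditional probability of each draw in order, without replacement, so each draw removes one from its color and from the total.
P = (10/18) · (2/17) · (6/16) · (9/15) = 1/68 ≈ 0.0147.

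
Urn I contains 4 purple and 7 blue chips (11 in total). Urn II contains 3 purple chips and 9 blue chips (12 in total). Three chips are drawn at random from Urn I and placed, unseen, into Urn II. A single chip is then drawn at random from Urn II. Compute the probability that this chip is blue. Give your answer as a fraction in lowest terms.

8/11

Condition on how many of the transferred chips are blue (from Urn I: 7 blue of 11; then Urn II has 15 total).
  0 blue: C(7,0)C(4,3)/C(11,3) = 4/165; then P = 9/15
  1 blue: C(7,1)C(4,2)/C(11,3) = 14/55; then P = 10/15
  2 blue: C(7,2)C(4,1)/C(11,3) = 28/55; then P = 11/15
  3 blue: C(7,3)C(4,0)/C(11,3) = 7/33; then P = 12/15
P(blue from Urn II) = 8/11 ≈ 0.7273.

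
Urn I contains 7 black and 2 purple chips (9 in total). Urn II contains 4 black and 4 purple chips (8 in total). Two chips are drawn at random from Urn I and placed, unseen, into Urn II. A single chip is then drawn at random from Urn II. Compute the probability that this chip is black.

Condition on how many of the transferred chips are black (from Urn I: 7 black of 9; then Urn II has 10 total).
  0 black: C(7,0)C(2,2)/C(9,2) = 1/36; then P = 4/10
  1 black: C(7,1)C(2,1)/C(9,2) = 7/18; then P = 5/10
  2 black: C(7,2)C(2,0)/C(9,2) = 7/12; then P = 6/10
P(black from Urn II) = 5/9 ≈ 0.5556.

5/9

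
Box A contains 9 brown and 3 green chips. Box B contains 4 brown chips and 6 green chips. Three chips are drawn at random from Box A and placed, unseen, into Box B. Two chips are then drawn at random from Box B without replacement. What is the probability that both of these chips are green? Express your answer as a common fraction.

Condition on how many of the transferred chips are green (from Box A: 3 green of 12; then Box B has 13 total).
  0 green: C(3,0)C(9,3)/C(12,3) = 21/55; then P = C(6,2)/C(13,2) = 5/26
  1 green: C(3,1)C(9,2)/C(12,3) = 27/55; then P = C(7,2)/C(13,2) = 7/26
  2 green: C(3,2)C(9,1)/C(12,3) = 27/220; then P = C(8,2)/C(13,2) = 14/39
  3 green: C(3,3)C(9,0)/C(12,3) = 1/220; then P = C(9,2)/C(13,2) = 6/13
P(both green) = 36/143 ≈ 0.2517.

36/143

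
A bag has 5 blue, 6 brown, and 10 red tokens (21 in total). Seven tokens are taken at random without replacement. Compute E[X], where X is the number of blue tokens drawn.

By linearity of expectation, E[X] = Σ P(draw i is blue); by symmetry each draw (even without replacement) has P(blue) = 5/21.
E[X] = 7 · 5/21 = 5/3 ≈ 1.6667.

5/3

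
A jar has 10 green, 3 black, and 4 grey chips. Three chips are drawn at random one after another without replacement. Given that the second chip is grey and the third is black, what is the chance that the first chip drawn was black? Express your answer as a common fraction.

P(first=black and the second chip is grey and the third is black) = (3/17)·(4/16)·(2/15) = 1/170.
P(E) = Σ over first color = 1/34 + 1/170 + 3/340 = 3/68.
By Bayes, P(first=black | E) = 1/170 / 3/68 = 2/15 ≈ 0.1333.

2/15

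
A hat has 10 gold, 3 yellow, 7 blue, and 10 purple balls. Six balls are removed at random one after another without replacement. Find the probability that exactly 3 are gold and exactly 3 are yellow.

Unordered draws without replacement: count favorable combinations over C(30,6).
Favorable = C(10,3) · C(3,3) · C(7,0) · C(10,0) = 120; total = C(30,6) = 593775.
P = 120/593775 = 8/39585 ≈ 0.0002.

8/39585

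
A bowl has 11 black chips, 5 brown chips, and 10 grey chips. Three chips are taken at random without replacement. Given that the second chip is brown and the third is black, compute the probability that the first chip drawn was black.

P(first=black and the second chip is brown and the third is black) = (11/26)·(5/25)·(10/24) = 11/312.
P(E) = Σ over first color = 11/312 + 11/780 + 11/312 = 11/130.
By Bayes, P(first=black | E) = 11/312 / 11/130 = 5/12 ≈ 0.4167.

5/12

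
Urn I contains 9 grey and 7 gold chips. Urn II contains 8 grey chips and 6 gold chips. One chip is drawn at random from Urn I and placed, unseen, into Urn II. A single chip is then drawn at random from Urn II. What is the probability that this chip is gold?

103/240

Condition on how many of the transferred chips are gold (from Urn I: 7 gold of 16; then Urn II has 15 total).
  0 gold: C(7,0)C(9,1)/C(16,1) = 9/16; then P = 6/15
  1 gold: C(7,1)C(9,0)/C(16,1) = 7/16; then P = 7/15
P(gold from Urn II) = 103/240 ≈ 0.4292.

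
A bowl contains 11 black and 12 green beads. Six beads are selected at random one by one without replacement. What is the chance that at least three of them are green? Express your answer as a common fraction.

Sum the hypergeometric tail for j = 3,…,6 green beads.
Favorable = C(12,3)·C(11,3) + C(12,4)·C(11,2) + C(12,5)·C(11,1) + C(12,6)·C(11,0) = 73161; total = C(23,6) = 100947.
P = 73161/100947 = 2217/3059 ≈ 0.7247.

2217/3059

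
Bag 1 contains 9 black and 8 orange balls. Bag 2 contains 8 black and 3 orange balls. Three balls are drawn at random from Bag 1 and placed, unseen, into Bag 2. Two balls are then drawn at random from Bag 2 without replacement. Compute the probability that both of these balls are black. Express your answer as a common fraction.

83/182

Condition on how many of the transferred balls are black (from Bag 1: 9 black of 17; then Bag 2 has 14 total).
  0 black: C(9,0)C(8,3)/C(17,3) = 7/85; then P = C(8,2)/C(14,2) = 4/13
  1 black: C(9,1)C(8,2)/C(17,3) = 63/170; then P = C(9,2)/C(14,2) = 36/91
  2 black: C(9,2)C(8,1)/C(17,3) = 36/85; then P = C(10,2)/C(14,2) = 45/91
  3 black: C(9,3)C(8,0)/C(17,3) = 21/170; then P = C(11,2)/C(14,2) = 55/91
P(both black) = 83/182 ≈ 0.4560.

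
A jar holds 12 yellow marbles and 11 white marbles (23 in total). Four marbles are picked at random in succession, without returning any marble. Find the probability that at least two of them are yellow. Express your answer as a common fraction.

17/23

Sum the hypergeometric tail for j = 2,…,4 yellow marbles.
Favorable = C(12,2)·C(11,2) + C(12,3)·C(11,1) + C(12,4)·C(11,0) = 6545; total = C(23,4) = 8855.
P = 6545/8855 = 17/23 ≈ 0.7391.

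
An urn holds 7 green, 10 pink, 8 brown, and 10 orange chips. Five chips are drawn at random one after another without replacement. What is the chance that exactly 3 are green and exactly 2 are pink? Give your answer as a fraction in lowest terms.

225/46376

Unordered draws without replacement: count favorable combinations over C(35,5).
Favorable = C(7,3) · C(10,2) · C(8,0) · C(10,0) = 1575; total = C(35,5) = 324632.
P = 1575/324632 = 225/46376 ≈ 0.0049.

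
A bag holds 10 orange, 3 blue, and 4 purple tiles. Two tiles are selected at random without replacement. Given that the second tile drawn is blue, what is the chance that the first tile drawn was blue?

1/8

P(first=blue and the second tile drawn is blue) = (3/17)·(2/16) = 3/136.
P(the second tile drawn is blue) = Σ over first color = 15/136 + 3/136 + 3/68 = 3/17.
By Bayes, P(first=blue | the second tile drawn is blue) = 3/136 / 3/17 = 1/8 ≈ 0.1250.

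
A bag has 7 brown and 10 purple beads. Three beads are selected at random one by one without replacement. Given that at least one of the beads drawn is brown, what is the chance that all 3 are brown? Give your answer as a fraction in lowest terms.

P(all 3 brown) = C(7,3)/C(17,3) = 7/136; P(at least one brown) = 1 − C(10,3)/C(17,3) = 14/17.
Since 'all 3 brown' ⊆ 'at least one brown', P(all 3 | at least one) = 7/136 / 14/17 = 1/16 ≈ 0.0625.

1/16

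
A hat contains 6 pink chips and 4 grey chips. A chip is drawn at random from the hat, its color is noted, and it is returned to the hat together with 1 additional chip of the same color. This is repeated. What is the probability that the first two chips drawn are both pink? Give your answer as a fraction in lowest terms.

After a pink draw the hat holds 7 pink out of 11.
P = (6/10)·(7/11) = 21/55 ≈ 0.3818.

21/55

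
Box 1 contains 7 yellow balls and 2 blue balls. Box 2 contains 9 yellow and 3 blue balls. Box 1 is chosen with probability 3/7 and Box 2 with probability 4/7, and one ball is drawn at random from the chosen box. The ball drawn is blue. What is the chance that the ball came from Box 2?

P(blue | Box 1) = 2/9; P(blue | Box 2) = 1/4.
P(blue) = 3/7·2/9 + 4/7·1/4 = 5/21.
By Bayes' rule, P(Box 2 | blue) = 1/7 / 5/21 = 3/5 ≈ 0.6000.

3/5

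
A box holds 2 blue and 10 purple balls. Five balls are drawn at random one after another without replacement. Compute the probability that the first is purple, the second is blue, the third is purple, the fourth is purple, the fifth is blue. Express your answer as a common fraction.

Multiply the conditional probability of each draw in order, without replacement, so each draw removes one from its color and from the total.
P = (10/12) · (2/11) · (9/10) · (8/9) · (1/8) = 1/66 ≈ 0.0152.

1/66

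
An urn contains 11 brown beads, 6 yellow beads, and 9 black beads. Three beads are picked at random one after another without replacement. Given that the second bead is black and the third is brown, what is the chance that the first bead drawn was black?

P(first=black and the second bead is black and the third is brown) = (9/26)·(8/25)·(11/24) = 33/650.
P(E) = Σ over first color = 33/520 + 99/2600 + 33/650 = 99/650.
By Bayes, P(first=black | E) = 33/650 / 99/650 = 1/3 ≈ 0.3333.

1/3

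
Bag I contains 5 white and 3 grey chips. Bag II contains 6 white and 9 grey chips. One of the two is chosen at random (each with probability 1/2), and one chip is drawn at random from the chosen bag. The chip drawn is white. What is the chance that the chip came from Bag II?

16/41

P(white | Bag I) = 5/8; P(white | Bag II) = 2/5.
P(white) = 1/2·5/8 + 1/2·2/5 = 41/80.
By Bayes' rule, P(Bag II | white) = 1/5 / 41/80 = 16/41 ≈ 0.3902.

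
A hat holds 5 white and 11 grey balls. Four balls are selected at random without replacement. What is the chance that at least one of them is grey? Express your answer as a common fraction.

Use the complement: P(at least one grey) = 1 − P(no grey).
P(none) = C(5,4)/C(16,4) = 5/1820.
So P = 1 − 5/1820 = 363/364 ≈ 0.9973.

363/364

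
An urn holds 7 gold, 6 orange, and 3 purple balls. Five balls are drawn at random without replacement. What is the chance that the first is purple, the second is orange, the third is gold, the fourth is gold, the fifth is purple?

3/1040

Multiply the conditional probability of each draw in order, without replacement, so each draw removes one from its color and from the total.
P = (3/16) · (6/15) · (7/14) · (6/13) · (2/12) = 3/1040 ≈ 0.0029.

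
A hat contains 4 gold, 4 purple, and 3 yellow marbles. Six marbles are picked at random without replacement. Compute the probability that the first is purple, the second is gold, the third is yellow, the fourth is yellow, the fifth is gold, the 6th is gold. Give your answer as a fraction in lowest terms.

Multiply the conditional probability of each draw in order, without replacement, so each draw removes one from its color and from the total.
P = (4/11) · (4/10) · (3/9) · (2/8) · (3/7) · (2/6) = 2/1155 ≈ 0.0017.

2/1155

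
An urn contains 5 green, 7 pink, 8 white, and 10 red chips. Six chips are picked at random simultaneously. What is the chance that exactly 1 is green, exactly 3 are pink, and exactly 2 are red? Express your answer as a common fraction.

5/377

Unordered draws without replacement: count favorable combinations over C(30,6).
Favorable = C(5,1) · C(7,3) · C(8,0) · C(10,2) = 7875; total = C(30,6) = 593775.
P = 7875/593775 = 5/377 ≈ 0.0133.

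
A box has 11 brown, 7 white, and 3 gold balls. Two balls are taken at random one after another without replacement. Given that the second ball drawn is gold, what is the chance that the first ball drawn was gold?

P(first=gold and the second ball drawn is gold) = (3/21)·(2/20) = 1/70.
P(the second ball drawn is gold) = Σ over first color = 11/140 + 1/20 + 1/70 = 1/7.
By Bayes, P(first=gold | the second ball drawn is gold) = 1/70 / 1/7 = 1/10 ≈ 0.1000.

1/10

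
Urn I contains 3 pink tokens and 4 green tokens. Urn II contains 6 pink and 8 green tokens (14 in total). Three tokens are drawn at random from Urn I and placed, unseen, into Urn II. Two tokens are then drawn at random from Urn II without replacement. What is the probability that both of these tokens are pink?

81/476

Condition on how many of the transferred tokens are pink (from Urn I: 3 pink of 7; then Urn II has 17 total).
  0 pink: C(3,0)C(4,3)/C(7,3) = 4/35; then P = C(6,2)/C(17,2) = 15/136
  1 pink: C(3,1)C(4,2)/C(7,3) = 18/35; then P = C(7,2)/C(17,2) = 21/136
  2 pink: C(3,2)C(4,1)/C(7,3) = 12/35; then P = C(8,2)/C(17,2) = 7/34
  3 pink: C(3,3)C(4,0)/C(7,3) = 1/35; then P = C(9,2)/C(17,2) = 9/34
P(both pink) = 81/476 ≈ 0.1702.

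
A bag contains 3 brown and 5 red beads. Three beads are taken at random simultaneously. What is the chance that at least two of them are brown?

2/7

Sum the hypergeometric tail for j = 2,…,3 brown beads.
Favorable = C(3,2)·C(5,1) + C(3,3)·C(5,0) = 16; total = C(8,3) = 56.
P = 16/56 = 2/7 ≈ 0.2857.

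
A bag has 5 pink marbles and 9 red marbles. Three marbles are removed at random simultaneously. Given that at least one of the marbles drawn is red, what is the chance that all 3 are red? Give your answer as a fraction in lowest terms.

14/59

P(all 3 red) = C(9,3)/C(14,3) = 3/13; P(at least one red) = 1 − C(5,3)/C(14,3) = 177/182.
Since 'all 3 red' ⊆ 'at least one red', P(all 3 | at least one) = 3/13 / 177/182 = 14/59 ≈ 0.2373.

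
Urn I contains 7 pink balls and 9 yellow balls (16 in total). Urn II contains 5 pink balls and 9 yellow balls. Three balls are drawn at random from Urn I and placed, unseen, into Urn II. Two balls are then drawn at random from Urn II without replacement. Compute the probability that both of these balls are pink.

1367/10880

Condition on how many of the transferred balls are pink (from Urn I: 7 pink of 16; then Urn II has 17 total).
  0 pink: C(7,0)C(9,3)/C(16,3) = 3/20; then P = C(5,2)/C(17,2) = 5/68
  1 pink: C(7,1)C(9,2)/C(16,3) = 9/20; then P = C(6,2)/C(17,2) = 15/136
  2 pink: C(7,2)C(9,1)/C(16,3) = 27/80; then P = C(7,2)/C(17,2) = 21/136
  3 pink: C(7,3)C(9,0)/C(16,3) = 1/16; then P = C(8,2)/C(17,2) = 7/34
P(both pink) = 1367/10880 ≈ 0.1256.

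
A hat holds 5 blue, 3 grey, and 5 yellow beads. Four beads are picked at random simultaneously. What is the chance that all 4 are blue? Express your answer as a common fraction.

Unordered draws without replacement: count favorable combinations over C(13,4).
Favorable = C(5,4) · C(3,0) · C(5,0) = 5; total = C(13,4) = 715.
P = 5/715 = 1/143 ≈ 0.0070.

1/143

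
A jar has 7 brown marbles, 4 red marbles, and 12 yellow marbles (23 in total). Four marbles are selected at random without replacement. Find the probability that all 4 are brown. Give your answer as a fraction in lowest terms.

Unordered draws without replacement: count favorable combinations over C(23,4).
Favorable = C(7,4) · C(4,0) · C(12,0) = 35; total = C(23,4) = 8855.
P = 35/8855 = 1/253 ≈ 0.0040.

1/253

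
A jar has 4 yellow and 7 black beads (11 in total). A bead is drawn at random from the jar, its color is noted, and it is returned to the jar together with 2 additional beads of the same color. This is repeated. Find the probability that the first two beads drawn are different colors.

Either yellow then black, or black then yellow; after the first draw the total is 13.
P = (4/11)·(7/13) + (7/11)·(4/13) = 56/143 ≈ 0.3916.

56/143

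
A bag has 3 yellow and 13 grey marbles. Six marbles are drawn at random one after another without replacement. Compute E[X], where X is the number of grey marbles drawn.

By linearity of expectation, E[X] = Σ P(draw i is grey); by symmetry each draw (even without replacement) has P(grey) = 13/16.
E[X] = 6 · 13/16 = 39/8 ≈ 4.8750.

39/8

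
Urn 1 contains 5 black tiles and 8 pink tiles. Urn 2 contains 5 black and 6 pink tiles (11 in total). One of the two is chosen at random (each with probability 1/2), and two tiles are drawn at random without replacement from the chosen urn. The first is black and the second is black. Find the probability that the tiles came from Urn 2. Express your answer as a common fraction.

78/133

P(E | Urn 1) = 5/39; P(E | Urn 2) = 2/11.
P(E) = 1/2·5/39 + 1/2·2/11 = 133/858.
By Bayes' rule, P(Urn 2 | E) = 1/11 / 133/858 = 78/133 ≈ 0.5865.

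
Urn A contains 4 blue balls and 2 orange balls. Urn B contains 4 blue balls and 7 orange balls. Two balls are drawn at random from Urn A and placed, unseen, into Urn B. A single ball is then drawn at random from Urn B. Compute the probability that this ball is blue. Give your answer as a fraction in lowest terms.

16/39

Condition on how many of the transferred balls are blue (from Urn A: 4 blue of 6; then Urn B has 13 total).
  0 blue: C(4,0)C(2,2)/C(6,2) = 1/15; then P = 4/13
  1 blue: C(4,1)C(2,1)/C(6,2) = 8/15; then P = 5/13
  2 blue: C(4,2)C(2,0)/C(6,2) = 2/5; then P = 6/13
P(blue from Urn B) = 16/39 ≈ 0.4103.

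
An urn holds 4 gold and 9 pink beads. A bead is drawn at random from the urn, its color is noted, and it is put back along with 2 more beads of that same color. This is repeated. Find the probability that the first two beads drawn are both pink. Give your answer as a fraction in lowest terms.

After a pink draw the urn holds 11 pink out of 15.
P = (9/13)·(11/15) = 33/65 ≈ 0.5077.

33/65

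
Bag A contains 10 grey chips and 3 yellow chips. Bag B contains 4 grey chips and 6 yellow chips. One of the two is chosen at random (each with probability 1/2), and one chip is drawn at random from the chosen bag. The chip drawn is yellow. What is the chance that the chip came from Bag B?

P(yellow | Bag A) = 3/13; P(yellow | Bag B) = 3/5.
P(yellow) = 1/2·3/13 + 1/2·3/5 = 27/65.
By Bayes' rule, P(Bag B | yellow) = 3/10 / 27/65 = 13/18 ≈ 0.7222.

13/18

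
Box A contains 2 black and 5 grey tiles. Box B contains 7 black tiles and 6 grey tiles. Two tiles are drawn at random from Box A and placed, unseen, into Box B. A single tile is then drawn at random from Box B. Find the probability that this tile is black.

Condition on how many of the transferred tiles are black (from Box A: 2 black of 7; then Box B has 15 total).
  0 black: C(2,0)C(5,2)/C(7,2) = 10/21; then P = 7/15
  1 black: C(2,1)C(5,1)/C(7,2) = 10/21; then P = 8/15
  2 black: C(2,2)C(5,0)/C(7,2) = 1/21; then P = 9/15
P(black from Box B) = 53/105 ≈ 0.5048.

53/105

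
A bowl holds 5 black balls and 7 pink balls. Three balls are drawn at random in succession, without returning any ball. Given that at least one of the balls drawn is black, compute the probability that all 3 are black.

P(all 3 black) = C(5,3)/C(12,3) = 1/22; P(at least one black) = 1 − C(7,3)/C(12,3) = 37/44.
Since 'all 3 black' ⊆ 'at least one black', P(all 3 | at least one) = 1/22 / 37/44 = 2/37 ≈ 0.0541.

2/37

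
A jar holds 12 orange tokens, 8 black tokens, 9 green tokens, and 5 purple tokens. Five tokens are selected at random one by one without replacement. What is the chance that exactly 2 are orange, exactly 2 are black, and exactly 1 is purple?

Unordered draws without replacement: count favorable combinations over C(34,5).
Favorable = C(12,2) · C(8,2) · C(9,0) · C(5,1) = 9240; total = C(34,5) = 278256.
P = 9240/278256 = 35/1054 ≈ 0.0332.

35/1054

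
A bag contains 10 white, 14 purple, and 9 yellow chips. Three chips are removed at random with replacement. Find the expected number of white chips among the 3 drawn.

By linearity of expectation, E[X] = Σ P(draw i is white); each independent draw has P(white) = 10/33.
E[X] = 3 · 10/33 = 10/11 ≈ 0.9091.

10/11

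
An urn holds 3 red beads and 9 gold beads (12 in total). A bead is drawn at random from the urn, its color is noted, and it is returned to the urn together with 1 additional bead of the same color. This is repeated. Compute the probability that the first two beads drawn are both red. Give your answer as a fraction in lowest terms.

After a red draw the urn holds 4 red out of 13.
P = (3/12)·(4/13) = 1/13 ≈ 0.0769.

1/13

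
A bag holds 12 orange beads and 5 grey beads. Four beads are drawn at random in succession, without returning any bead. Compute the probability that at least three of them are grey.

Sum the hypergeometric tail for j = 3,…,4 grey beads.
Favorable = C(5,3)·C(12,1) + C(5,4)·C(12,0) = 125; total = C(17,4) = 2380.
P = 125/2380 = 25/476 ≈ 0.0525.

25/476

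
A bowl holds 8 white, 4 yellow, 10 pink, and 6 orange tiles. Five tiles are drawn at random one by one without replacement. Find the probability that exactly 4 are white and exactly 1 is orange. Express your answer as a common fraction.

Unordered draws without replacement: count favorable combinations over C(28,5).
Favorable = C(8,4) · C(4,0) · C(10,0) · C(6,1) = 420; total = C(28,5) = 98280.
P = 420/98280 = 1/234 ≈ 0.0043.

1/234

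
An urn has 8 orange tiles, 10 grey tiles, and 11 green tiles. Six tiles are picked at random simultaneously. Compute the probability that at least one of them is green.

Use the complement: P(at least one green) = 1 − P(no green).
P(none) = C(18,6)/C(29,6) = 18564/475020.
So P = 1 − 18564/475020 = 418/435 ≈ 0.9609.

418/435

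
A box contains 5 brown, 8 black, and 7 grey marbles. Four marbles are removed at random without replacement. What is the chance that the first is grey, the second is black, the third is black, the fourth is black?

98/4845

Multiply the conditional probability of each draw in order, without replacement, so each draw removes one from its color and from the total.
P = (7/20) · (8/19) · (7/18) · (6/17) = 98/4845 ≈ 0.0202.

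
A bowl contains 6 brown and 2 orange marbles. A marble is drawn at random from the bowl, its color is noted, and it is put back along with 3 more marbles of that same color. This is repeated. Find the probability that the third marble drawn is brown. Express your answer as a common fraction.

3/4

Sum over the four possibilities for the first two draws (brown/not-brown each), tracking how the brown count and total change by +3 per draw.
P(third is brown) = 3/4 ≈ 0.7500. (In a Pólya urn every draw has the same marginal probability 6/8.)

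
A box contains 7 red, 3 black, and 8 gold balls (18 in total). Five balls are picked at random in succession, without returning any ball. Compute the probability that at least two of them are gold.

79/102

Sum the hypergeometric tail for j = 2,…,5 gold balls.
Favorable = C(8,2)·C(10,3) + C(8,3)·C(10,2) + C(8,4)·C(10,1) + C(8,5)·C(10,0) = 6636; total = C(18,5) = 8568.
P = 6636/8568 = 79/102 ≈ 0.7745.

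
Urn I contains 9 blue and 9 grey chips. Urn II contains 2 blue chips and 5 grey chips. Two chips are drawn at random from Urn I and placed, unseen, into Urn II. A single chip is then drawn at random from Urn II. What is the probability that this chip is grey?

2/3

Condition on how many of the transferred chips are grey (from Urn I: 9 grey of 18; then Urn II has 9 total).
  0 grey: C(9,0)C(9,2)/C(18,2) = 4/17; then P = 5/9
  1 grey: C(9,1)C(9,1)/C(18,2) = 9/17; then P = 6/9
  2 grey: C(9,2)C(9,0)/C(18,2) = 4/17; then P = 7/9
P(grey from Urn II) = 2/3 ≈ 0.6667.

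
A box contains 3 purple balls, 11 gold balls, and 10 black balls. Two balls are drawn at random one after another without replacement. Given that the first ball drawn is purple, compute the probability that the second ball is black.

10/23

After removing 1 purple, the box has 10 black out of 23 remaining.
P(second is black | given) = 10/23 ≈ 0.4348.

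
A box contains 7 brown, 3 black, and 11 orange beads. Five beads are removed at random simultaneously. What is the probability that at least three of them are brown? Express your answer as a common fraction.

176/969

Sum the hypergeometric tail for j = 3,…,5 brown beads.
Favorable = C(7,3)·C(14,2) + C(7,4)·C(14,1) + C(7,5)·C(14,0) = 3696; total = C(21,5) = 20349.
P = 3696/20349 = 176/969 ≈ 0.1816.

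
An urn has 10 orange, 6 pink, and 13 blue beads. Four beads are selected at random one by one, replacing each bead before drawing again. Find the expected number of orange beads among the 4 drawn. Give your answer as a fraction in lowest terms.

40/29

By linearity of expectation, E[X] = Σ P(draw i is orange); each independent draw has P(orange) = 10/29.
E[X] = 4 · 10/29 = 40/29 ≈ 1.3793.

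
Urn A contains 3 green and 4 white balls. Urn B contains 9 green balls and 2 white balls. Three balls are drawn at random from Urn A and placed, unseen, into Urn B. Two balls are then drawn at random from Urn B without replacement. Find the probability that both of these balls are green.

48/91

Condition on how many of the transferred balls are green (from Urn A: 3 green of 7; then Urn B has 14 total).
  0 green: C(3,0)C(4,3)/C(7,3) = 4/35; then P = C(9,2)/C(14,2) = 36/91
  1 green: C(3,1)C(4,2)/C(7,3) = 18/35; then P = C(10,2)/C(14,2) = 45/91
  2 green: C(3,2)C(4,1)/C(7,3) = 12/35; then P = C(11,2)/C(14,2) = 55/91
  3 green: C(3,3)C(4,0)/C(7,3) = 1/35; then P = C(12,2)/C(14,2) = 66/91
P(both green) = 48/91 ≈ 0.5275.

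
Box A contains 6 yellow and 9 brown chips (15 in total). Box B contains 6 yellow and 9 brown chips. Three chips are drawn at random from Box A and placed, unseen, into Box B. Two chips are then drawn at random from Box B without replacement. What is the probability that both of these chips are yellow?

88/595

Condition on how many of the transferred chips are yellow (from Box A: 6 yellow of 15; then Box B has 18 total).
  0 yellow: C(6,0)C(9,3)/C(15,3) = 12/65; then P = C(6,2)/C(18,2) = 5/51
  1 yellow: C(6,1)C(9,2)/C(15,3) = 216/455; then P = C(7,2)/C(18,2) = 7/51
  2 yellow: C(6,2)C(9,1)/C(15,3) = 27/91; then P = C(8,2)/C(18,2) = 28/153
  3 yellow: C(6,3)C(9,0)/C(15,3) = 4/91; then P = C(9,2)/C(18,2) = 4/17
P(both yellow) = 88/595 ≈ 0.1479.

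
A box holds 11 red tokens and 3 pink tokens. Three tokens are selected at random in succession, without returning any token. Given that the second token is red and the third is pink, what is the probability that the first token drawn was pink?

1/6

P(first=pink and the second token is red and the third is pink) = (3/14)·(11/13)·(2/12) = 11/364.
P(E) = Σ over first color = 55/364 + 11/364 = 33/182.
By Bayes, P(first=pink | E) = 11/364 / 33/182 = 1/6 ≈ 0.1667.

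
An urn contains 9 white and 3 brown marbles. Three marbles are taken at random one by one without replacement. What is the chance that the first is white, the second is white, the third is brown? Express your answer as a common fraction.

Multiply the conditional probability of each draw in order, without replacement, so each draw removes one from its color and from the total.
P = (9/12) · (8/11) · (3/10) = 9/55 ≈ 0.1636.

9/55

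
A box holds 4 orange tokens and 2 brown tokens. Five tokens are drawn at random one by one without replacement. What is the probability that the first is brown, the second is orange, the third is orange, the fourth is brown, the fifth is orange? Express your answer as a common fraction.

Multiply the conditional probability of each draw in order, without replacement, so each draw removes one from its color and from the total.
P = (2/6) · (4/5) · (3/4) · (1/3) · (2/2) = 1/15 ≈ 0.0667.

1/15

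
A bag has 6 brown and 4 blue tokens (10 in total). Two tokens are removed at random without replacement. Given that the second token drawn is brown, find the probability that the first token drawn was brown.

5/9

P(first=brown and the second token drawn is brown) = (6/10)·(5/9) = 1/3.
P(the second token drawn is brown) = Σ over first color = 1/3 + 4/15 = 3/5.
By Bayes, P(first=brown | the second token drawn is brown) = 1/3 / 3/5 = 5/9 ≈ 0.5556.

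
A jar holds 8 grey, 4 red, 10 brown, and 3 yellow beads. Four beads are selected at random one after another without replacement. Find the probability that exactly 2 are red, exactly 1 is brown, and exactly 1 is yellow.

Unordered draws without replacement: count favorable combinations over C(25,4).
Favorable = C(8,0) · C(4,2) · C(10,1) · C(3,1) = 180; total = C(25,4) = 12650.
P = 180/12650 = 18/1265 ≈ 0.0142.

18/1265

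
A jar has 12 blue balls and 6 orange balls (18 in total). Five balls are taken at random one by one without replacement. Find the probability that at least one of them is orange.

108/119

Use the complement: P(at least one orange) = 1 − P(no orange).
P(none) = C(12,5)/C(18,5) = 792/8568.
So P = 1 − 792/8568 = 108/119 ≈ 0.9076.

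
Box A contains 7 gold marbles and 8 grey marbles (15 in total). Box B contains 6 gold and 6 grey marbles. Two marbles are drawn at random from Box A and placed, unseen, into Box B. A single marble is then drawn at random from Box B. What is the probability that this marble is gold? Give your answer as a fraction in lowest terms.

52/105

Condition on how many of the transferred marbles are gold (from Box A: 7 gold of 15; then Box B has 14 total).
  0 gold: C(7,0)C(8,2)/C(15,2) = 4/15; then P = 6/14
  1 gold: C(7,1)C(8,1)/C(15,2) = 8/15; then P = 7/14
  2 gold: C(7,2)C(8,0)/C(15,2) = 1/5; then P = 8/14
P(gold from Box B) = 52/105 ≈ 0.4952.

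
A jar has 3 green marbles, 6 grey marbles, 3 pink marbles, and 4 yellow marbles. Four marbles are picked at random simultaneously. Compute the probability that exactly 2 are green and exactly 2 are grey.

9/364

Unordered draws without replacement: count favorable combinations over C(16,4).
Favorable = C(3,2) · C(6,2) · C(3,0) · C(4,0) = 45; total = C(16,4) = 1820.
P = 45/1820 = 9/364 ≈ 0.0247.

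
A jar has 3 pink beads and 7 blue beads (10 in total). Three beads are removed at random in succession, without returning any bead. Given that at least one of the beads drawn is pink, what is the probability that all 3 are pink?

P(all 3 pink) = C(3,3)/C(10,3) = 1/120; P(at least one pink) = 1 − C(7,3)/C(10,3) = 17/24.
Since 'all 3 pink' ⊆ 'at least one pink', P(all 3 | at least one) = 1/120 / 17/24 = 1/85 ≈ 0.0118.

1/85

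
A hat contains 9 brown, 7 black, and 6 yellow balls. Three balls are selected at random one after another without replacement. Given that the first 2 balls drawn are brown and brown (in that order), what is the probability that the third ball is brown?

7/20

After removing 2 brown, the hat has 7 brown out of 20 remaining.
P(third is brown | given) = 7/20 ≈ 0.3500.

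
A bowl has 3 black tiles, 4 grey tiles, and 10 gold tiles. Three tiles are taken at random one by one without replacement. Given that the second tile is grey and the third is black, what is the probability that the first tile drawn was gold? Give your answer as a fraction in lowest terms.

2/3

P(first=gold and the second tile is grey and the third is black) = (10/17)·(4/16)·(3/15) = 1/34.
P(E) = Σ over first color = 1/170 + 3/340 + 1/34 = 3/68.
By Bayes, P(first=gold | E) = 1/34 / 3/68 = 2/3 ≈ 0.6667.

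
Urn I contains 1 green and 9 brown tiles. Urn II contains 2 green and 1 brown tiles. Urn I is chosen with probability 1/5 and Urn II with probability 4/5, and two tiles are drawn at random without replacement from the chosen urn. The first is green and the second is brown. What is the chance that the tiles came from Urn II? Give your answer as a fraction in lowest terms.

40/43

P(E | Urn I) = 1/10; P(E | Urn II) = 1/3.
P(E) = 1/5·1/10 + 4/5·1/3 = 43/150.
By Bayes' rule, P(Urn II | E) = 4/15 / 43/150 = 40/43 ≈ 0.9302.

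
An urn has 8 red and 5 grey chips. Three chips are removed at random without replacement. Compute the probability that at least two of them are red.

Sum the hypergeometric tail for j = 2,…,3 red chips.
Favorable = C(8,2)·C(5,1) + C(8,3)·C(5,0) = 196; total = C(13,3) = 286.
P = 196/286 = 98/143 ≈ 0.6853.

98/143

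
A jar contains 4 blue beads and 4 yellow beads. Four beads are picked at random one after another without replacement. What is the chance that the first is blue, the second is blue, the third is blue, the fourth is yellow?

Multiply the conditional probability of each draw in order, without replacement, so each draw removes one from its color and from the total.
P = (4/8) · (3/7) · (2/6) · (4/5) = 2/35 ≈ 0.0571.

2/35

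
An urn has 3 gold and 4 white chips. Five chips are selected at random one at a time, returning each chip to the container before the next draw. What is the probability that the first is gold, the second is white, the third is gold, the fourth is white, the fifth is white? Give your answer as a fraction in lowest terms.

Multiply the conditional probability of each draw in order, with replacement (the composition resets each draw).
P = (3/7) · (4/7) · (3/7) · (4/7) · (4/7) = 576/16807 ≈ 0.0343.

576/16807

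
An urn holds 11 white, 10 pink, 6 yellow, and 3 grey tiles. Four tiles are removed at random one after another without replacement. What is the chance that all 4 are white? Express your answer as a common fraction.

22/1827

Unordered draws without replacement: count favorable combinations over C(30,4).
Favorable = C(11,4) · C(10,0) · C(6,0) · C(3,0) = 330; total = C(30,4) = 27405.
P = 330/27405 = 22/1827 ≈ 0.0120.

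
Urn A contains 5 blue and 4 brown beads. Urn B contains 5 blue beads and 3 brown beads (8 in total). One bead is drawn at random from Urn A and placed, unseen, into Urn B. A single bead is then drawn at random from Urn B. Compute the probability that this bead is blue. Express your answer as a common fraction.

Condition on how many of the transferred beads are blue (from Urn A: 5 blue of 9; then Urn B has 9 total).
  0 blue: C(5,0)C(4,1)/C(9,1) = 4/9; then P = 5/9
  1 blue: C(5,1)C(4,0)/C(9,1) = 5/9; then P = 6/9
P(blue from Urn B) = 50/81 ≈ 0.6173.

50/81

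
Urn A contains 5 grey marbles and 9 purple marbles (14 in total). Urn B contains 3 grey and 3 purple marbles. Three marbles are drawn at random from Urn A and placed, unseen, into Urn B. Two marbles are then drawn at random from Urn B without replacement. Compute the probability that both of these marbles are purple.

Condition on how many of the transferred marbles are purple (from Urn A: 9 purple of 14; then Urn B has 9 total).
  0 purple: C(9,0)C(5,3)/C(14,3) = 5/182; then P = C(3,2)/C(9,2) = 1/12
  1 purple: C(9,1)C(5,2)/C(14,3) = 45/182; then P = C(4,2)/C(9,2) = 1/6
  2 purple: C(9,2)C(5,1)/C(14,3) = 45/91; then P = C(5,2)/C(9,2) = 5/18
  3 purple: C(9,3)C(5,0)/C(14,3) = 3/13; then P = C(6,2)/C(9,2) = 5/12
P(both purple) = 605/2184 ≈ 0.2770.

605/2184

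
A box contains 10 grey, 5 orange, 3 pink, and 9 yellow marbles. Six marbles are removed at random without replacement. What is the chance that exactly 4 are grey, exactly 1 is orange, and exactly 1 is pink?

35/3289

Unordered draws without replacement: count favorable combinations over C(27,6).
Favorable = C(10,4) · C(5,1) · C(3,1) · C(9,0) = 3150; total = C(27,6) = 296010.
P = 3150/296010 = 35/3289 ≈ 0.0106.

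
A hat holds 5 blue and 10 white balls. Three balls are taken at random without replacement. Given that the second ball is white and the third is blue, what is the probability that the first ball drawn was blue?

P(first=blue and the second ball is white and the third is blue) = (5/15)·(10/14)·(4/13) = 20/273.
P(E) = Σ over first color = 20/273 + 15/91 = 5/21.
By Bayes, P(first=blue | E) = 20/273 / 5/21 = 4/13 ≈ 0.3077.

4/13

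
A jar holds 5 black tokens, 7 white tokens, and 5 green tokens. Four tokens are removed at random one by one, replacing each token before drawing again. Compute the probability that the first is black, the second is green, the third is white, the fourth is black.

875/83521

Multiply the conditional probability of each draw in order, with replacement (the composition resets each draw).
P = (5/17) · (5/17) · (7/17) · (5/17) = 875/83521 ≈ 0.0105.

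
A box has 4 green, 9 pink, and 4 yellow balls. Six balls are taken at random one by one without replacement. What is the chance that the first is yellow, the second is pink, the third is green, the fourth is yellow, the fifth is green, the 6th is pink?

Multiply the conditional probability of each draw in order, without replacement, so each draw removes one from its color and from the total.
P = (4/17) · (9/16) · (4/15) · (3/14) · (3/13) · (8/12) = 9/7735 ≈ 0.0012.

9/7735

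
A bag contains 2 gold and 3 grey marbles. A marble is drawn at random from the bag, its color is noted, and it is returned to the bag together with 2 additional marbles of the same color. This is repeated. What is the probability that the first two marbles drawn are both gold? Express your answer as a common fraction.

8/35

After a gold draw the bag holds 4 gold out of 7.
P = (2/5)·(4/7) = 8/35 ≈ 0.2286.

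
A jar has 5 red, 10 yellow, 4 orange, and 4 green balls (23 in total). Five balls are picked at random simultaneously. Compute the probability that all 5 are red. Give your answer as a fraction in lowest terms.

Unordered draws without replacement: count favorable combinations over C(23,5).
Favorable = C(5,5) · C(10,0) · C(4,0) · C(4,0) = 1; total = C(23,5) = 33649.
P = 1/33649 = 1/33649 ≈ 0.0000.

1/33649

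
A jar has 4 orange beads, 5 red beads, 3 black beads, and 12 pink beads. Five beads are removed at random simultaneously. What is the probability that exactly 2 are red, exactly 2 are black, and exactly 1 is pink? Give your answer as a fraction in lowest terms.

15/1771

Unordered draws without replacement: count favorable combinations over C(24,5).
Favorable = C(4,0) · C(5,2) · C(3,2) · C(12,1) = 360; total = C(24,5) = 42504.
P = 360/42504 = 15/1771 ≈ 0.0085.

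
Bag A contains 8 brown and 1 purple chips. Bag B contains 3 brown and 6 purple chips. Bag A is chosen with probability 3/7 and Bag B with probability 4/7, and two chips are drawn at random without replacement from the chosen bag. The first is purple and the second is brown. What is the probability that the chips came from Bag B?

3/4

P(E | Bag A) = 1/9; P(E | Bag B) = 1/4.
P(E) = 3/7·1/9 + 4/7·1/4 = 4/21.
By Bayes' rule, P(Bag B | E) = 1/7 / 4/21 = 3/4 ≈ 0.7500.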